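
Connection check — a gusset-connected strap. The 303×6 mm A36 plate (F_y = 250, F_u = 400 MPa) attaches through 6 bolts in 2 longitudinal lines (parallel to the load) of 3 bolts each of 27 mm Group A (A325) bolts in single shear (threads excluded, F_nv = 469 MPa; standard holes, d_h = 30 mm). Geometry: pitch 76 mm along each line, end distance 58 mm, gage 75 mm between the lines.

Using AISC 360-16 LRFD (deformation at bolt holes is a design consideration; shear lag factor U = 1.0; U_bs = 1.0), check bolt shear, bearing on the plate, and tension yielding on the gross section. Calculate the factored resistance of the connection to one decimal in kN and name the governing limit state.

409.1 kN (gross-section yield governs)

Bolt shear: A_b = π(27)²/4 = 572.56 mm². φR_n = 0.75 × 469 × 572.56 × 6 × 1 = 1208.4 kN.
Bearing (6 mm plate, F_u = 400 MPa): end bolts L_c = 58 − 30/2 = 43, R_n = min(1.2×43×6×400, 2.4×27×6×400) = 123.84 kN/bolt; interior L_c = 76 − 30 = 46, R_n = 132.48 kN/bolt. φR_n = 0.75 × (2×123.84 + 4×132.48) = 583.2 kN.
Tension yield (gross): A_g = 303×6 = 1818 mm². φR_n = 0.90 × 250 × 1818 = 409.1 kN.
Governing: min(1208.4, 583.2, 409.1) = 409.1 kN → gross-section yield.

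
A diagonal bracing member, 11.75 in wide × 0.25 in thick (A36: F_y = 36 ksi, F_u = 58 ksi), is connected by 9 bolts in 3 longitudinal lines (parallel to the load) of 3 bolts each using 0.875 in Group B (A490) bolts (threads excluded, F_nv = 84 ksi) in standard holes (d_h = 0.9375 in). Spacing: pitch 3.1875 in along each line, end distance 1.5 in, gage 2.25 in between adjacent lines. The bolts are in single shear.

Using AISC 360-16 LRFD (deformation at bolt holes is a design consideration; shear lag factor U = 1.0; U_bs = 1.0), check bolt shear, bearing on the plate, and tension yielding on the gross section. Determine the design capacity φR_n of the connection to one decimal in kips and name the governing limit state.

95.2 kips (gross-section yield governs)

Bolt shear: A_b = π(0.875)²/4 = 0.60132 in². φR_n = 0.75 × 84 × 0.60132 × 9 × 1 = 340.9 kips.
Bearing (0.25 in plate, F_u = 58 ksi): end bolts L_c = 1.5 − 0.9375/2 = 1.03125, R_n = min(1.2×1.03125×0.25×58, 2.4×0.875×0.25×58) = 17.944 kips/bolt; interior L_c = 3.1875 − 0.9375 = 2.25, R_n = 30.45 kips/bolt. φR_n = 0.75 × (3×17.944 + 6×30.45) = 177.4 kips.
Tension yield (gross): A_g = 11.75×0.25 = 2.9375 in². φR_n = 0.90 × 36 × 2.9375 = 95.2 kips.
Governing: min(340.9, 177.4, 95.2) = 95.2 kips → gross-section yield.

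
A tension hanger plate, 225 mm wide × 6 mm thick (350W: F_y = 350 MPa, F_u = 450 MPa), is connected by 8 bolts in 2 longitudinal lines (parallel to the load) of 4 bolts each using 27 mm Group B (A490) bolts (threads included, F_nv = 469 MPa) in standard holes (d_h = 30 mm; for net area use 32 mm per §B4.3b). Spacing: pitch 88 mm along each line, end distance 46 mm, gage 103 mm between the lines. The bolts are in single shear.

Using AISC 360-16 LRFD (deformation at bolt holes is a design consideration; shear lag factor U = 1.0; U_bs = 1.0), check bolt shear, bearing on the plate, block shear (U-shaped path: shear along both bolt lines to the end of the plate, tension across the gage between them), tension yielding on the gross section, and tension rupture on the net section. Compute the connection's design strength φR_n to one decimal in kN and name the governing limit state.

326.0 kN (net-section rupture governs)

Bolt shear: A_b = π(27)²/4 = 572.56 mm². φR_n = 0.75 × 469 × 572.56 × 8 × 1 = 1611.2 kN.
Bearing (6 mm plate, F_u = 450 MPa): end bolts L_c = 46 − 30/2 = 31, R_n = min(1.2×31×6×450, 2.4×27×6×450) = 100.44 kN/bolt; interior L_c = 88 − 30 = 58, R_n = 174.96 kN/bolt. φR_n = 0.75 × (2×100.44 + 6×174.96) = 938.0 kN.
Block shear: shear path 2×[46+3×88] = 2×310 mm, A_gv = 3720, A_nv = 2×(310 − 3.5×32)×6 = 2376 mm²; tension across gage: (103 − 1×32)×6 = 426 mm². R_n = min(0.6×450×2376, 0.6×350×3720) + 1.0×450×426 = min(641.52, 781.2) + 191.7 = 833.22 kN. φR_n = 0.75 × 833.22 = 624.9 kN.
Tension yield (gross): A_g = 225×6 = 1350 mm². φR_n = 0.90 × 350 × 1350 = 425.3 kN.
Tension rupture (net): A_n = (225 − 2×32)×6 = 966 mm² (U = 1.0, A_e = A_n). φR_n = 0.75 × 450 × 966 = 326.0 kN.
Governing: min(1611.2, 938.0, 624.9, 425.3, 326.0) = 326.0 kN → net-section rupture.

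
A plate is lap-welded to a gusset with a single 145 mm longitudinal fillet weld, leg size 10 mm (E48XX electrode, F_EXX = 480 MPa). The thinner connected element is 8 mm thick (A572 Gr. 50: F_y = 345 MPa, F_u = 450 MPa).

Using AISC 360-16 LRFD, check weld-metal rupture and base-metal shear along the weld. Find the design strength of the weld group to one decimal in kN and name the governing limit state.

221.4 kN (weld metal governs)

Weld metal: throat = 0.707×10 = 7.07 mm, L = 145 mm. φR_n = 0.75 × 0.6 × 480 × 7.07 × 145 = 221.4 kN.
Base metal shear (8 mm plate): yield φR_n = 1.0×0.6×345×8×145 = 240.1 kN; rupture φR_n = 0.75×0.6×450×8×145 = 234.9 kN; take 234.9 kN (rupture).
Governing: min(221.4, 234.9) = 221.4 kN → weld metal.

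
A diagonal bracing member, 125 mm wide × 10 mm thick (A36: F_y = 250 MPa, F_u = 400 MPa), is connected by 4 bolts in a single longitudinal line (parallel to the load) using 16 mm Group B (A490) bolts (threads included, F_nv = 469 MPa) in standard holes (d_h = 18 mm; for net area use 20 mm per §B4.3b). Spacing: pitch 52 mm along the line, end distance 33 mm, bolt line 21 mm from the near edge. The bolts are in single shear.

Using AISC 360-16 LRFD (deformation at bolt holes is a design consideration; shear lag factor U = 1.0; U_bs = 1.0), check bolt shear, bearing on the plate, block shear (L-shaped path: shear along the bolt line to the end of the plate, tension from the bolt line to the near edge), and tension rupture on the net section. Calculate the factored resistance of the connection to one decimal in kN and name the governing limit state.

Bolt shear: A_b = π(16)²/4 = 201.06 mm². φR_n = 0.75 × 469 × 201.06 × 4 × 1 = 282.9 kN.
Bearing (10 mm plate, F_u = 400 MPa): end bolts L_c = 33 − 18/2 = 24, R_n = min(1.2×24×10×400, 2.4×16×10×400) = 115.2 kN/bolt; interior L_c = 52 − 18 = 34, R_n = 153.6 kN/bolt. φR_n = 0.75 × (1×115.2 + 3×153.6) = 432.0 kN.
Block shear: shear path 1×[33+3×52] = 1×189 mm, A_gv = 1890, A_nv = 1×(189 − 3.5×20)×10 = 1190 mm²; tension to near edge: (21 − 0.5×20)×10 = 110 mm². R_n = min(0.6×400×1190, 0.6×250×1890) + 1.0×400×110 = min(285.6, 283.5) + 44 = 327.5 kN. φR_n = 0.75 × 327.5 = 245.6 kN.
Tension rupture (net): A_n = (125 − 1×20)×10 = 1050 mm² (U = 1.0, A_e = A_n). φR_n = 0.75 × 400 × 1050 = 315.0 kN.
Governing: min(282.9, 432.0, 245.6, 315.0) = 245.6 kN → block shear.

245.6 kN (block shear governs)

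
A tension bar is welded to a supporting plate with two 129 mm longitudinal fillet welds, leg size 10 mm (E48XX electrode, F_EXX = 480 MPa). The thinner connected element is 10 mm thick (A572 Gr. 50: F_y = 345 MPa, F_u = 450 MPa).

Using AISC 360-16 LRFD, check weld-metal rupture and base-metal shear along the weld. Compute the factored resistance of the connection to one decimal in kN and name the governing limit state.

Weld metal: throat = 0.707×10 = 7.07 mm, L = 2×129 = 258 mm. φR_n = 0.75 × 0.6 × 480 × 7.07 × 258 = 394.0 kN.
Base metal shear (10 mm plate): yield φR_n = 1.0×0.6×345×10×258 = 534.1 kN; rupture φR_n = 0.75×0.6×450×10×258 = 522.5 kN; take 522.5 kN (rupture).
Governing: min(394.0, 522.5) = 394.0 kN → weld metal.

394.0 kN (weld metal governs)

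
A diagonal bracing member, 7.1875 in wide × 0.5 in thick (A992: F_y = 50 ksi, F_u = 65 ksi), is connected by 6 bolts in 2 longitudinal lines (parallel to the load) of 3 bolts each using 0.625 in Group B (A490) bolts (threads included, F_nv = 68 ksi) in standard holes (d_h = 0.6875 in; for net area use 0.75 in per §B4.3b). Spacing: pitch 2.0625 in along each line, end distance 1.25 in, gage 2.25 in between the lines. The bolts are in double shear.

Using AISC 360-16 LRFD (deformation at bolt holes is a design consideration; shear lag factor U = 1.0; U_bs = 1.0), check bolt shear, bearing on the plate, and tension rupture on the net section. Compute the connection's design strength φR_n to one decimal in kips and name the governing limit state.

138.6 kips (net-section rupture governs)

Bolt shear: A_b = π(0.625)²/4 = 0.3068 in². φR_n = 0.75 × 68 × 0.3068 × 6 × 2 = 187.8 kips.
Bearing (0.5 in plate, F_u = 65 ksi): end bolts L_c = 1.25 − 0.6875/2 = 0.90625, R_n = min(1.2×0.90625×0.5×65, 2.4×0.625×0.5×65) = 35.344 kips/bolt; interior L_c = 2.0625 − 0.6875 = 1.375, R_n = 48.75 kips/bolt. φR_n = 0.75 × (2×35.344 + 4×48.75) = 199.3 kips.
Tension rupture (net): A_n = (7.1875 − 2×0.75)×0.5 = 2.8438 in² (U = 1.0, A_e = A_n). φR_n = 0.75 × 65 × 2.8438 = 138.6 kips.
Governing: min(187.8, 199.3, 138.6) = 138.6 kips → net-section rupture.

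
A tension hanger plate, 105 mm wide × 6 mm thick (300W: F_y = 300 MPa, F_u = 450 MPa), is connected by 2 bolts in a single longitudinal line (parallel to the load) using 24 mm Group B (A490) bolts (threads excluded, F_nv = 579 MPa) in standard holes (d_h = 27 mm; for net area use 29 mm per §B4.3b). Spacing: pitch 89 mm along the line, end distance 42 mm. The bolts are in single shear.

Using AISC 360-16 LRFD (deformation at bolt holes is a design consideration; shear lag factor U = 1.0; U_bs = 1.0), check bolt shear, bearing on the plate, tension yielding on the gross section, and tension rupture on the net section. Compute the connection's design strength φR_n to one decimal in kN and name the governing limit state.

153.9 kN (net-section rupture governs)

Bolt shear: A_b = π(24)²/4 = 452.39 mm². φR_n = 0.75 × 579 × 452.39 × 2 × 1 = 392.9 kN.
Bearing (6 mm plate, F_u = 450 MPa): end bolts L_c = 42 − 27/2 = 28.5, R_n = min(1.2×28.5×6×450, 2.4×24×6×450) = 92.34 kN/bolt; interior L_c = 89 − 27 = 62, R_n = 155.52 kN/bolt. φR_n = 0.75 × (1×92.34 + 1×155.52) = 185.9 kN.
Tension yield (gross): A_g = 105×6 = 630 mm². φR_n = 0.90 × 300 × 630 = 170.1 kN.
Tension rupture (net): A_n = (105 − 1×29)×6 = 456 mm² (U = 1.0, A_e = A_n). φR_n = 0.75 × 450 × 456 = 153.9 kN.
Governing: min(392.9, 185.9, 170.1, 153.9) = 153.9 kN → net-section rupture.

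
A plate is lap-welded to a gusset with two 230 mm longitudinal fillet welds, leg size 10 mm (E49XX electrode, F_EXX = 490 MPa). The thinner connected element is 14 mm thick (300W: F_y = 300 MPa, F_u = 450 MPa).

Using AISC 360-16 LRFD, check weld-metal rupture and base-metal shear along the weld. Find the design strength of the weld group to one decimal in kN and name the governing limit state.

717.1 kN (weld metal governs)

Weld metal: throat = 0.707×10 = 7.07 mm, L = 2×230 = 460 mm. φR_n = 0.75 × 0.6 × 490 × 7.07 × 460 = 717.1 kN.
Base metal shear (14 mm plate): yield φR_n = 1.0×0.6×300×14×460 = 1159.2 kN; rupture φR_n = 0.75×0.6×450×14×460 = 1304.1 kN; take 1159.2 kN (yield).
Governing: min(717.1, 1159.2) = 717.1 kN → weld metal.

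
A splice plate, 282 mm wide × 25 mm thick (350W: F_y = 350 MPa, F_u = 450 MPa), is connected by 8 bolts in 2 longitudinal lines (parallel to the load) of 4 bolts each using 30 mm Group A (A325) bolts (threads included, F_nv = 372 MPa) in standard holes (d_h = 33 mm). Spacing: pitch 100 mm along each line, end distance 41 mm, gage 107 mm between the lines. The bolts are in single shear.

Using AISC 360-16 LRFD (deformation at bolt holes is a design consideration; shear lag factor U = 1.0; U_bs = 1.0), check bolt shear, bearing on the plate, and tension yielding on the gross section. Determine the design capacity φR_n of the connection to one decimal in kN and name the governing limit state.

1577.7 kN (bolt shear governs)

Bolt shear: A_b = π(30)²/4 = 706.86 mm². φR_n = 0.75 × 372 × 706.86 × 8 × 1 = 1577.7 kN.
Bearing (25 mm plate, F_u = 450 MPa): end bolts L_c = 41 − 33/2 = 24.5, R_n = min(1.2×24.5×25×450, 2.4×30×25×450) = 330.75 kN/bolt; interior L_c = 100 − 33 = 67, R_n = 810 kN/bolt. φR_n = 0.75 × (2×330.75 + 6×810) = 4141.1 kN.
Tension yield (gross): A_g = 282×25 = 7050 mm². φR_n = 0.90 × 350 × 7050 = 2220.8 kN.
Governing: min(1577.7, 4141.1, 2220.8) = 1577.7 kN → bolt shear.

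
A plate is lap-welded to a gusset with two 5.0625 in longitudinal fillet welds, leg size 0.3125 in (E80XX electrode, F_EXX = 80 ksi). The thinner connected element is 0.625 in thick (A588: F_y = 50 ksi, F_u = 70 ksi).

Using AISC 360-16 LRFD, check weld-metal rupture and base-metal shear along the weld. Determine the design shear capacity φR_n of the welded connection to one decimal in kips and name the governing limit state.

80.5 kips (weld metal governs)

Weld metal: throat = 0.707×0.3125 = 0.22094 in, L = 2×5.0625 = 10.125 in. φR_n = 0.75 × 0.6 × 80 × 0.22094 × 10.125 = 80.5 kips.
Base metal shear (0.625 in plate): yield φR_n = 1.0×0.6×50×0.625×10.125 = 189.8 kips; rupture φR_n = 0.75×0.6×70×0.625×10.125 = 199.3 kips; take 189.8 kips (yield).
Governing: min(80.5, 189.8) = 80.5 kips → weld metal.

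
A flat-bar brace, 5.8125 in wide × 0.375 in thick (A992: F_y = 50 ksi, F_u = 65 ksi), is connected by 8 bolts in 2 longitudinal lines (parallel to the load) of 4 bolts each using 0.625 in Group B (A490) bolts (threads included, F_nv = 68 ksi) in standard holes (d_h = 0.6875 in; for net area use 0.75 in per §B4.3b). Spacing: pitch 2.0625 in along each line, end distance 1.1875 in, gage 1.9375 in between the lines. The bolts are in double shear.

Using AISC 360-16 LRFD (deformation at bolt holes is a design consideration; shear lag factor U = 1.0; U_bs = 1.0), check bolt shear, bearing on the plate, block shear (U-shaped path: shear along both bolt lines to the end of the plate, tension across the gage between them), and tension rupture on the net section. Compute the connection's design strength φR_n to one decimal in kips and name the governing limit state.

78.8 kips (net-section rupture governs)

Bolt shear: A_b = π(0.625)²/4 = 0.3068 in². φR_n = 0.75 × 68 × 0.3068 × 8 × 2 = 250.3 kips.
Bearing (0.375 in plate, F_u = 65 ksi): end bolts L_c = 1.1875 − 0.6875/2 = 0.84375, R_n = min(1.2×0.84375×0.375×65, 2.4×0.625×0.375×65) = 24.68 kips/bolt; interior L_c = 2.0625 − 0.6875 = 1.375, R_n = 36.563 kips/bolt. φR_n = 0.75 × (2×24.68 + 6×36.563) = 201.6 kips.
Block shear: shear path 2×[1.1875+3×2.0625] = 2×7.375 in, A_gv = 5.5313, A_nv = 2×(7.375 − 3.5×0.75)×0.375 = 3.5625 in²; tension across gage: (1.9375 − 1×0.75)×0.375 = 0.44531 in². R_n = min(0.6×65×3.5625, 0.6×50×5.5313) + 1.0×65×0.44531 = min(138.94, 165.94) + 28.945 = 167.89 kips. φR_n = 0.75 × 167.89 = 125.9 kips.
Tension rupture (net): A_n = (5.8125 − 2×0.75)×0.375 = 1.6172 in² (U = 1.0, A_e = A_n). φR_n = 0.75 × 65 × 1.6172 = 78.8 kips.
Governing: min(250.3, 201.6, 125.9, 78.8) = 78.8 kips → net-section rupture.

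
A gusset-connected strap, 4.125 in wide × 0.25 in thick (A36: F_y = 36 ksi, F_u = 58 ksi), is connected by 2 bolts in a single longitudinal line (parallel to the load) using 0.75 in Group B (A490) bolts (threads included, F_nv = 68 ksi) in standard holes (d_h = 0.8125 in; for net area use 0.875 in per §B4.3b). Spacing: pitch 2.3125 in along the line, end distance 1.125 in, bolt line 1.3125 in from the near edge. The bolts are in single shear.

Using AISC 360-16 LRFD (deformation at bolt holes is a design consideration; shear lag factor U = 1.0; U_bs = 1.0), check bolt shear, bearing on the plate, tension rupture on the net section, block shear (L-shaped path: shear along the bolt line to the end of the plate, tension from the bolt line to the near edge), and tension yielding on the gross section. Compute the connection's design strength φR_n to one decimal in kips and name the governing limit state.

Bolt shear: A_b = π(0.75)²/4 = 0.44179 in². φR_n = 0.75 × 68 × 0.44179 × 2 × 1 = 45.1 kips.
Bearing (0.25 in plate, F_u = 58 ksi): end bolts L_c = 1.125 − 0.8125/2 = 0.71875, R_n = min(1.2×0.71875×0.25×58, 2.4×0.75×0.25×58) = 12.506 kips/bolt; interior L_c = 2.3125 − 0.8125 = 1.5, R_n = 26.1 kips/bolt. φR_n = 0.75 × (1×12.506 + 1×26.1) = 29.0 kips.
Tension rupture (net): A_n = (4.125 − 1×0.875)×0.25 = 0.8125 in² (U = 1.0, A_e = A_n). φR_n = 0.75 × 58 × 0.8125 = 35.3 kips.
Block shear: shear path 1×[1.125+1×2.3125] = 1×3.4375 in, A_gv = 0.85938, A_nv = 1×(3.4375 − 1.5×0.875)×0.25 = 0.53125 in²; tension to near edge: (1.3125 − 0.5×0.875)×0.25 = 0.21875 in². R_n = min(0.6×58×0.53125, 0.6×36×0.85938) + 1.0×58×0.21875 = min(18.488, 18.563) + 12.688 = 31.176 kips. φR_n = 0.75 × 31.176 = 23.4 kips.
Tension yield (gross): A_g = 4.125×0.25 = 1.0313 in². φR_n = 0.90 × 36 × 1.0313 = 33.4 kips.
Governing: min(45.1, 29.0, 35.3, 23.4, 33.4) = 23.4 kips → block shear.

23.4 kips (block shear governs)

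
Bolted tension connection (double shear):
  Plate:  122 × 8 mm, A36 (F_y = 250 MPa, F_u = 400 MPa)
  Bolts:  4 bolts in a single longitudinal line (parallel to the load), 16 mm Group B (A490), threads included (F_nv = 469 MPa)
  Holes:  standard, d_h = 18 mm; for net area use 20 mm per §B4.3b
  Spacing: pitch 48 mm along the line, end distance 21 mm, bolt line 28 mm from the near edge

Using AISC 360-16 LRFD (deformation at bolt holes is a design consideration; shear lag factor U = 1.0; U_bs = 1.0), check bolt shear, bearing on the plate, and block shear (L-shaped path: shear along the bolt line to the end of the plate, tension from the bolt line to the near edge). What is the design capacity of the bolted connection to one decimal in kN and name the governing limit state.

Bolt shear: A_b = π(16)²/4 = 201.06 mm². φR_n = 0.75 × 469 × 201.06 × 4 × 2 = 565.8 kN.
Bearing (8 mm plate, F_u = 400 MPa): end bolts L_c = 21 − 18/2 = 12, R_n = min(1.2×12×8×400, 2.4×16×8×400) = 46.08 kN/bolt; interior L_c = 48 − 18 = 30, R_n = 115.2 kN/bolt. φR_n = 0.75 × (1×46.08 + 3×115.2) = 293.8 kN.
Block shear: shear path 1×[21+3×48] = 1×165 mm, A_gv = 1320, A_nv = 1×(165 − 3.5×20)×8 = 760 mm²; tension to near edge: (28 − 0.5×20)×8 = 144 mm². R_n = min(0.6×400×760, 0.6×250×1320) + 1.0×400×144 = min(182.4, 198) + 57.6 = 240 kN. φR_n = 0.75 × 240 = 180.0 kN.
Governing: min(565.8, 293.8, 180.0) = 180.0 kN → block shear.

180.0 kN (block shear governs)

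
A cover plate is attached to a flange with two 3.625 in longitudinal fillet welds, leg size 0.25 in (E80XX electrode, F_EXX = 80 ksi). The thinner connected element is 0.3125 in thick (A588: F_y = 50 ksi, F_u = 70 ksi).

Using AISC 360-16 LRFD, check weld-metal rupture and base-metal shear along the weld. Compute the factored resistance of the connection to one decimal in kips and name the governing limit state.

46.1 kips (weld metal governs)

Weld metal: throat = 0.707×0.25 = 0.17675 in, L = 2×3.625 = 7.25 in. φR_n = 0.75 × 0.6 × 80 × 0.17675 × 7.25 = 46.1 kips.
Base metal shear (0.3125 in plate): yield φR_n = 1.0×0.6×50×0.3125×7.25 = 68.0 kips; rupture φR_n = 0.75×0.6×70×0.3125×7.25 = 71.4 kips; take 68.0 kips (yield).
Governing: min(46.1, 68.0) = 46.1 kips → weld metal.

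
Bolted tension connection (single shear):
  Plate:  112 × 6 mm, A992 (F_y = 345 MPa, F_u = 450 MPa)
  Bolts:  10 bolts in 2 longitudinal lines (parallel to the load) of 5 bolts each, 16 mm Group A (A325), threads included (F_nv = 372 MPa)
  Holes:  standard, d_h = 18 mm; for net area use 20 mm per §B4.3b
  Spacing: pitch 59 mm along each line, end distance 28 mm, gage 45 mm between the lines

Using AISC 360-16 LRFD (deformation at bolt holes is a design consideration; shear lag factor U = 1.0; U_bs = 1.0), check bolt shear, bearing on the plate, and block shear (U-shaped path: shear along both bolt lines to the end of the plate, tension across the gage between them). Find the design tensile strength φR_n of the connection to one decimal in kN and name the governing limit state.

473.4 kN (block shear governs)

Bolt shear: A_b = π(16)²/4 = 201.06 mm². φR_n = 0.75 × 372 × 201.06 × 10 × 1 = 561.0 kN.
Bearing (6 mm plate, F_u = 450 MPa): end bolts L_c = 28 − 18/2 = 19, R_n = min(1.2×19×6×450, 2.4×16×6×450) = 61.56 kN/bolt; interior L_c = 59 − 18 = 41, R_n = 103.68 kN/bolt. φR_n = 0.75 × (2×61.56 + 8×103.68) = 714.4 kN.
Block shear: shear path 2×[28+4×59] = 2×264 mm, A_gv = 3168, A_nv = 2×(264 − 4.5×20)×6 = 2088 mm²; tension across gage: (45 − 1×20)×6 = 150 mm². R_n = min(0.6×450×2088, 0.6×345×3168) + 1.0×450×150 = min(563.76, 655.78) + 67.5 = 631.26 kN. φR_n = 0.75 × 631.26 = 473.4 kN.
Governing: min(561.0, 714.4, 473.4) = 473.4 kN → block shear.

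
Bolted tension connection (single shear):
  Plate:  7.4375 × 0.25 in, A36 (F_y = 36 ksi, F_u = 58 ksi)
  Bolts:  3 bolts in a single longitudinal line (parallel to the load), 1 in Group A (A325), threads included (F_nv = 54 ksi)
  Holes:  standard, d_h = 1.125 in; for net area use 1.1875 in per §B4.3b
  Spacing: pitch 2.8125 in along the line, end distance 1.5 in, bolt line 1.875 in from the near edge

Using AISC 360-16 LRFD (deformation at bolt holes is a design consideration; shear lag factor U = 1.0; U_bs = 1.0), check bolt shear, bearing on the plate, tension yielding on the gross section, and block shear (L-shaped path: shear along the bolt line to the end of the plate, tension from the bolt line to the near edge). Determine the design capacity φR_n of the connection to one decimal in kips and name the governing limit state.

Bolt shear: A_b = π(1)²/4 = 0.7854 in². φR_n = 0.75 × 54 × 0.7854 × 3 × 1 = 95.4 kips.
Bearing (0.25 in plate, F_u = 58 ksi): end bolts L_c = 1.5 − 1.125/2 = 0.9375, R_n = min(1.2×0.9375×0.25×58, 2.4×1×0.25×58) = 16.313 kips/bolt; interior L_c = 2.8125 − 1.125 = 1.6875, R_n = 29.363 kips/bolt. φR_n = 0.75 × (1×16.313 + 2×29.363) = 56.3 kips.
Tension yield (gross): A_g = 7.4375×0.25 = 1.8594 in². φR_n = 0.90 × 36 × 1.8594 = 60.2 kips.
Block shear: shear path 1×[1.5+2×2.8125] = 1×7.125 in, A_gv = 1.7813, A_nv = 1×(7.125 − 2.5×1.1875)×0.25 = 1.0391 in²; tension to near edge: (1.875 − 0.5×1.1875)×0.25 = 0.32031 in². R_n = min(0.6×58×1.0391, 0.6×36×1.7813) + 1.0×58×0.32031 = min(36.161, 38.476) + 18.578 = 54.739 kips. φR_n = 0.75 × 54.739 = 41.1 kips.
Governing: min(95.4, 56.3, 60.2, 41.1) = 41.1 kips → block shear.

41.1 kips (block shear governs)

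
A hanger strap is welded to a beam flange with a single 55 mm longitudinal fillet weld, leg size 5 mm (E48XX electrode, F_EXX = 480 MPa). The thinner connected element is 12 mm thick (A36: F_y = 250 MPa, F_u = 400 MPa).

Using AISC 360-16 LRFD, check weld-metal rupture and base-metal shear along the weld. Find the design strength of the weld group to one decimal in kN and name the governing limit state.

Weld metal: throat = 0.707×5 = 3.535 mm, L = 55 mm. φR_n = 0.75 × 0.6 × 480 × 3.535 × 55 = 42.0 kN.
Base metal shear (12 mm plate): yield φR_n = 1.0×0.6×250×12×55 = 99.0 kN; rupture φR_n = 0.75×0.6×400×12×55 = 118.8 kN; take 99.0 kN (yield).
Governing: min(42.0, 99.0) = 42.0 kN → weld metal.

42.0 kN (weld metal governs)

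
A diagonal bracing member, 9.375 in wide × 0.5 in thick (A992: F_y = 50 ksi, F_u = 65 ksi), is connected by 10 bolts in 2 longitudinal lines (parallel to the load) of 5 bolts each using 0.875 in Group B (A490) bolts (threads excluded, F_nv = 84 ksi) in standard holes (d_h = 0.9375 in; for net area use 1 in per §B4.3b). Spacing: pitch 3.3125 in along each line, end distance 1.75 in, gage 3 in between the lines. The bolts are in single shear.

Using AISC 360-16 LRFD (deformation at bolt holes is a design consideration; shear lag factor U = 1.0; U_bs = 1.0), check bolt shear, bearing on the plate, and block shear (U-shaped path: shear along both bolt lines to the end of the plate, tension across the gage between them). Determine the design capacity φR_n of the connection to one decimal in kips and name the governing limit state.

Bolt shear: A_b = π(0.875)²/4 = 0.60132 in². φR_n = 0.75 × 84 × 0.60132 × 10 × 1 = 378.8 kips.
Bearing (0.5 in plate, F_u = 65 ksi): end bolts L_c = 1.75 − 0.9375/2 = 1.28125, R_n = min(1.2×1.28125×0.5×65, 2.4×0.875×0.5×65) = 49.969 kips/bolt; interior L_c = 3.3125 − 0.9375 = 2.375, R_n = 68.25 kips/bolt. φR_n = 0.75 × (2×49.969 + 8×68.25) = 484.5 kips.
Block shear: shear path 2×[1.75+4×3.3125] = 2×15 in, A_gv = 15, A_nv = 2×(15 − 4.5×1)×0.5 = 10.5 in²; tension across gage: (3 − 1×1)×0.5 = 1 in². R_n = min(0.6×65×10.5, 0.6×50×15) + 1.0×65×1 = min(409.5, 450) + 65 = 474.5 kips. φR_n = 0.75 × 474.5 = 355.9 kips.
Governing: min(378.8, 484.5, 355.9) = 355.9 kips → block shear.

355.9 kips (block shear governs)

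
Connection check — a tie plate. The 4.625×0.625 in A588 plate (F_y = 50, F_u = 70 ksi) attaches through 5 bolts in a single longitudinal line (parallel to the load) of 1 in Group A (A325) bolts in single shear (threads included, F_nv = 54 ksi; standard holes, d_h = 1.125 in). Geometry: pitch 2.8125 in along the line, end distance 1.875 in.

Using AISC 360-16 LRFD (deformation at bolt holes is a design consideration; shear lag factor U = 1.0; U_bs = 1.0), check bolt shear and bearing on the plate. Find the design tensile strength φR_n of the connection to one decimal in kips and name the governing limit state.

Bolt shear: A_b = π(1)²/4 = 0.7854 in². φR_n = 0.75 × 54 × 0.7854 × 5 × 1 = 159.0 kips.
Bearing (0.625 in plate, F_u = 70 ksi): end bolts L_c = 1.875 − 1.125/2 = 1.3125, R_n = min(1.2×1.3125×0.625×70, 2.4×1×0.625×70) = 68.906 kips/bolt; interior L_c = 2.8125 − 1.125 = 1.6875, R_n = 88.594 kips/bolt. φR_n = 0.75 × (1×68.906 + 4×88.594) = 317.5 kips.
Governing: min(159.0, 317.5) = 159.0 kips → bolt shear.

159.0 kips (bolt shear governs)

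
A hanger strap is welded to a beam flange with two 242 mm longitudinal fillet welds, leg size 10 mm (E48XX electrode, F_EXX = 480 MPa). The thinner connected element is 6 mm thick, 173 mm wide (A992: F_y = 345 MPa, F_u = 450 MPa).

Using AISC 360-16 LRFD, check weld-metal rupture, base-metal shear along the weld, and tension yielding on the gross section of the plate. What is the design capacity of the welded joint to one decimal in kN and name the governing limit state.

322.3 kN (gross-section yield governs)

Weld metal: throat = 0.707×10 = 7.07 mm, L = 2×242 = 484 mm. φR_n = 0.75 × 0.6 × 480 × 7.07 × 484 = 739.1 kN.
Base metal shear (6 mm plate): yield φR_n = 1.0×0.6×345×6×484 = 601.1 kN; rupture φR_n = 0.75×0.6×450×6×484 = 588.1 kN; take 588.1 kN (rupture).
Tension yield (gross): A_g = 173×6 = 1038 mm². φR_n = 0.90 × 345 × 1038 = 322.3 kN.
Governing: min(739.1, 588.1, 322.3) = 322.3 kN → gross-section yield.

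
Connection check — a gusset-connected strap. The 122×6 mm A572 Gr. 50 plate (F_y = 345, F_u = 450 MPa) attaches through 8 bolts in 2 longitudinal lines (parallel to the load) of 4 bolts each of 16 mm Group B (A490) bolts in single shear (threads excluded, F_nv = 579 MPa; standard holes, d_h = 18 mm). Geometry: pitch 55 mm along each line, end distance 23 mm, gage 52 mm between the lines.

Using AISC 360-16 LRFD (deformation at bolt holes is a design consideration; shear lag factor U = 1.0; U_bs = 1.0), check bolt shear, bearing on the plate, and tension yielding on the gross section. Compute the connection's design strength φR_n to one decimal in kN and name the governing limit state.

227.3 kN (gross-section yield governs)

Bolt shear: A_b = π(16)²/4 = 201.06 mm². φR_n = 0.75 × 579 × 201.06 × 8 × 1 = 698.5 kN.
Bearing (6 mm plate, F_u = 450 MPa): end bolts L_c = 23 − 18/2 = 14, R_n = min(1.2×14×6×450, 2.4×16×6×450) = 45.36 kN/bolt; interior L_c = 55 − 18 = 37, R_n = 103.68 kN/bolt. φR_n = 0.75 × (2×45.36 + 6×103.68) = 534.6 kN.
Tension yield (gross): A_g = 122×6 = 732 mm². φR_n = 0.90 × 345 × 732 = 227.3 kN.
Governing: min(698.5, 534.6, 227.3) = 227.3 kN → gross-section yield.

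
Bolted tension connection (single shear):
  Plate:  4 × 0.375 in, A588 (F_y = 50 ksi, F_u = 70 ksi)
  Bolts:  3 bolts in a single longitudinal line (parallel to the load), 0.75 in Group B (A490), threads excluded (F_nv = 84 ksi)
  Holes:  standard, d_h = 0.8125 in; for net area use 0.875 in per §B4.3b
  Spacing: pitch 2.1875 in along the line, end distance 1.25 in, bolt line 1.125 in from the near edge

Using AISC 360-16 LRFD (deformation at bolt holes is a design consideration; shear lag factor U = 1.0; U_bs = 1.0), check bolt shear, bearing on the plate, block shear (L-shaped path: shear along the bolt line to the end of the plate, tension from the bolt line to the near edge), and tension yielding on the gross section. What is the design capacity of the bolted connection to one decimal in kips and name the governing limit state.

54.1 kips (block shear governs)

Bolt shear: A_b = π(0.75)²/4 = 0.44179 in². φR_n = 0.75 × 84 × 0.44179 × 3 × 1 = 83.5 kips.
Bearing (0.375 in plate, F_u = 70 ksi): end bolts L_c = 1.25 − 0.8125/2 = 0.84375, R_n = min(1.2×0.84375×0.375×70, 2.4×0.75×0.375×70) = 26.578 kips/bolt; interior L_c = 2.1875 − 0.8125 = 1.375, R_n = 43.313 kips/bolt. φR_n = 0.75 × (1×26.578 + 2×43.313) = 84.9 kips.
Block shear: shear path 1×[1.25+2×2.1875] = 1×5.625 in, A_gv = 2.1094, A_nv = 1×(5.625 − 2.5×0.875)×0.375 = 1.2891 in²; tension to near edge: (1.125 − 0.5×0.875)×0.375 = 0.25781 in². R_n = min(0.6×70×1.2891, 0.6×50×2.1094) + 1.0×70×0.25781 = min(54.142, 63.282) + 18.047 = 72.189 kips. φR_n = 0.75 × 72.189 = 54.1 kips.
Tension yield (gross): A_g = 4×0.375 = 1.5 in². φR_n = 0.90 × 50 × 1.5 = 67.5 kips.
Governing: min(83.5, 84.9, 54.1, 67.5) = 54.1 kips → block shear.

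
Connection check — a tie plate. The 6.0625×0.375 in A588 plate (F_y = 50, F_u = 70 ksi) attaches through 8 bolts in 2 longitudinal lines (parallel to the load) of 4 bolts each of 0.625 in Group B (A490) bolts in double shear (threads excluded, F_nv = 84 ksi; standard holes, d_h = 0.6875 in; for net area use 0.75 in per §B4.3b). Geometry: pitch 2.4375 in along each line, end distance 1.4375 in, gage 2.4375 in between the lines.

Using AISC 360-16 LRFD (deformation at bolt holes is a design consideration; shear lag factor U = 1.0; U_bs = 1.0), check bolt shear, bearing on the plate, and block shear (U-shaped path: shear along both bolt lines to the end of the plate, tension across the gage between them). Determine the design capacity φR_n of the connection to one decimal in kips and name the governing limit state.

177.9 kips (block shear governs)

Bolt shear: A_b = π(0.625)²/4 = 0.3068 in². φR_n = 0.75 × 84 × 0.3068 × 8 × 2 = 309.3 kips.
Bearing (0.375 in plate, F_u = 70 ksi): end bolts L_c = 1.4375 − 0.6875/2 = 1.09375, R_n = min(1.2×1.09375×0.375×70, 2.4×0.625×0.375×70) = 34.453 kips/bolt; interior L_c = 2.4375 − 0.6875 = 1.75, R_n = 39.375 kips/bolt. φR_n = 0.75 × (2×34.453 + 6×39.375) = 228.9 kips.
Block shear: shear path 2×[1.4375+3×2.4375] = 2×8.75 in, A_gv = 6.5625, A_nv = 2×(8.75 − 3.5×0.75)×0.375 = 4.5938 in²; tension across gage: (2.4375 − 1×0.75)×0.375 = 0.63281 in². R_n = min(0.6×70×4.5938, 0.6×50×6.5625) + 1.0×70×0.63281 = min(192.94, 196.88) + 44.297 = 237.24 kips. φR_n = 0.75 × 237.24 = 177.9 kips.
Governing: min(309.3, 228.9, 177.9) = 177.9 kips → block shear.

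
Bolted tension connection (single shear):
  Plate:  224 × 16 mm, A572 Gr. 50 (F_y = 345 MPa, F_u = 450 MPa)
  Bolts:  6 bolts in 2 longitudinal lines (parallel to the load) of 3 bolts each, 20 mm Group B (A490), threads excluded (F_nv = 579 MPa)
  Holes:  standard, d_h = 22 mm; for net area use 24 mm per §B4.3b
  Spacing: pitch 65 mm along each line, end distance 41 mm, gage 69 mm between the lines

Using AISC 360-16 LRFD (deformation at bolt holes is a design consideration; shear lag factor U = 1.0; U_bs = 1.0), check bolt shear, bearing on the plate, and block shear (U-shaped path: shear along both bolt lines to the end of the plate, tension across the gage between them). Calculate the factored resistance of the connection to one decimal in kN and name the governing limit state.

818.5 kN (bolt shear governs)

Bolt shear: A_b = π(20)²/4 = 314.16 mm². φR_n = 0.75 × 579 × 314.16 × 6 × 1 = 818.5 kN.
Bearing (16 mm plate, F_u = 450 MPa): end bolts L_c = 41 − 22/2 = 30, R_n = min(1.2×30×16×450, 2.4×20×16×450) = 259.2 kN/bolt; interior L_c = 65 − 22 = 43, R_n = 345.6 kN/bolt. φR_n = 0.75 × (2×259.2 + 4×345.6) = 1425.6 kN.
Block shear: shear path 2×[41+2×65] = 2×171 mm, A_gv = 5472, A_nv = 2×(171 − 2.5×24)×16 = 3552 mm²; tension across gage: (69 − 1×24)×16 = 720 mm². R_n = min(0.6×450×3552, 0.6×345×5472) + 1.0×450×720 = min(959.04, 1132.7) + 324 = 1283 kN. φR_n = 0.75 × 1283 = 962.3 kN.
Governing: min(818.5, 1425.6, 962.3) = 818.5 kN → bolt shear.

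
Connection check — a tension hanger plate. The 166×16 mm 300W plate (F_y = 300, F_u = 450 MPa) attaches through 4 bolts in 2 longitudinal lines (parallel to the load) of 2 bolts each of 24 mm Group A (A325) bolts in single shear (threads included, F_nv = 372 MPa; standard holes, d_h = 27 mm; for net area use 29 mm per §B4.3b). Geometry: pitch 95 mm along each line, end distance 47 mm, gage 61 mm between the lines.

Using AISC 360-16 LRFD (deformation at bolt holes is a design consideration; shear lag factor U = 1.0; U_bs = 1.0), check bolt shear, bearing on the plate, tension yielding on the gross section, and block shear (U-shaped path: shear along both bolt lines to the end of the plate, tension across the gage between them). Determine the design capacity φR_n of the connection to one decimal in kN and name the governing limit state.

504.9 kN (bolt shear governs)

Bolt shear: A_b = π(24)²/4 = 452.39 mm². φR_n = 0.75 × 372 × 452.39 × 4 × 1 = 504.9 kN.
Bearing (16 mm plate, F_u = 450 MPa): end bolts L_c = 47 − 27/2 = 33.5, R_n = min(1.2×33.5×16×450, 2.4×24×16×450) = 289.44 kN/bolt; interior L_c = 95 − 27 = 68, R_n = 414.72 kN/bolt. φR_n = 0.75 × (2×289.44 + 2×414.72) = 1056.2 kN.
Tension yield (gross): A_g = 166×16 = 2656 mm². φR_n = 0.90 × 300 × 2656 = 717.1 kN.
Block shear: shear path 2×[47+1×95] = 2×142 mm, A_gv = 4544, A_nv = 2×(142 − 1.5×29)×16 = 3152 mm²; tension across gage: (61 − 1×29)×16 = 512 mm². R_n = min(0.6×450×3152, 0.6×300×4544) + 1.0×450×512 = min(851.04, 817.92) + 230.4 = 1048.3 kN. φR_n = 0.75 × 1048.3 = 786.2 kN.
Governing: min(504.9, 1056.2, 717.1, 786.2) = 504.9 kN → bolt shear.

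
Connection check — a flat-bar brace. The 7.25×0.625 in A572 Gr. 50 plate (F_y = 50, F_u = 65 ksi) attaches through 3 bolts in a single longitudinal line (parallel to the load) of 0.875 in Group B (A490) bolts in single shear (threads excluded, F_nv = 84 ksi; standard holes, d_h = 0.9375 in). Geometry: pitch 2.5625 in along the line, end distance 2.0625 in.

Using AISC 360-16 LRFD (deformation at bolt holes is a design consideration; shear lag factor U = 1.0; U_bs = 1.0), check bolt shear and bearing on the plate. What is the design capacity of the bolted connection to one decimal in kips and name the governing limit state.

113.6 kips (bolt shear governs)

Bolt shear: A_b = π(0.875)²/4 = 0.60132 in². φR_n = 0.75 × 84 × 0.60132 × 3 × 1 = 113.6 kips.
Bearing (0.625 in plate, F_u = 65 ksi): end bolts L_c = 2.0625 − 0.9375/2 = 1.59375, R_n = min(1.2×1.59375×0.625×65, 2.4×0.875×0.625×65) = 77.695 kips/bolt; interior L_c = 2.5625 − 0.9375 = 1.625, R_n = 79.219 kips/bolt. φR_n = 0.75 × (1×77.695 + 2×79.219) = 177.1 kips.
Governing: min(113.6, 177.1) = 113.6 kips → bolt shear.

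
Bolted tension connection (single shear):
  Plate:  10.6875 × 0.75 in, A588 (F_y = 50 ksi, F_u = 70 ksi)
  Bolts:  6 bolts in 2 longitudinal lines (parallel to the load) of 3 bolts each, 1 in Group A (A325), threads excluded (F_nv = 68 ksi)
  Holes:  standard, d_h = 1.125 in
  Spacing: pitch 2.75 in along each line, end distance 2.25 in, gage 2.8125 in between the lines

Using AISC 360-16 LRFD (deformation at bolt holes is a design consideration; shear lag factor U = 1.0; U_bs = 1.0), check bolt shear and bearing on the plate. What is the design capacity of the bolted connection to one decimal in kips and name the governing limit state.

Bolt shear: A_b = π(1)²/4 = 0.7854 in². φR_n = 0.75 × 68 × 0.7854 × 6 × 1 = 240.3 kips.
Bearing (0.75 in plate, F_u = 70 ksi): end bolts L_c = 2.25 − 1.125/2 = 1.6875, R_n = min(1.2×1.6875×0.75×70, 2.4×1×0.75×70) = 106.31 kips/bolt; interior L_c = 2.75 − 1.125 = 1.625, R_n = 102.38 kips/bolt. φR_n = 0.75 × (2×106.31 + 4×102.38) = 466.6 kips.
Governing: min(240.3, 466.6) = 240.3 kips → bolt shear.

240.3 kips (bolt shear governs)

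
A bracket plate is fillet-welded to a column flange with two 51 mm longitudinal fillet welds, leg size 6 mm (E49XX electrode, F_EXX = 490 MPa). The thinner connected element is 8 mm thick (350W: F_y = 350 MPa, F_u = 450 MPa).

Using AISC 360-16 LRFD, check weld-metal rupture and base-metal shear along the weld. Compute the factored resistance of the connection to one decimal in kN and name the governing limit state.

95.4 kN (weld metal governs)

Weld metal: throat = 0.707×6 = 4.242 mm, L = 2×51 = 102 mm. φR_n = 0.75 × 0.6 × 490 × 4.242 × 102 = 95.4 kN.
Base metal shear (8 mm plate): yield φR_n = 1.0×0.6×350×8×102 = 171.4 kN; rupture φR_n = 0.75×0.6×450×8×102 = 165.2 kN; take 165.2 kN (rupture).
Governing: min(95.4, 165.2) = 95.4 kN → weld metal.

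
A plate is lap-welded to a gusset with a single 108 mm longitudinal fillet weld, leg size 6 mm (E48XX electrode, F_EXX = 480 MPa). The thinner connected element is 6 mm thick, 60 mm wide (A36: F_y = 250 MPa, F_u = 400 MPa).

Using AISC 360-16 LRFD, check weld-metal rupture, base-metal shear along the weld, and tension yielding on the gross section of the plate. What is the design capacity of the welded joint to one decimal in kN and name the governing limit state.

81.0 kN (gross-section yield governs)

Weld metal: throat = 0.707×6 = 4.242 mm, L = 108 mm. φR_n = 0.75 × 0.6 × 480 × 4.242 × 108 = 99.0 kN.
Base metal shear (6 mm plate): yield φR_n = 1.0×0.6×250×6×108 = 97.2 kN; rupture φR_n = 0.75×0.6×400×6×108 = 116.6 kN; take 97.2 kN (yield).
Tension yield (gross): A_g = 60×6 = 360 mm². φR_n = 0.90 × 250 × 360 = 81.0 kN.
Governing: min(99.0, 97.2, 81.0) = 81.0 kN → gross-section yield.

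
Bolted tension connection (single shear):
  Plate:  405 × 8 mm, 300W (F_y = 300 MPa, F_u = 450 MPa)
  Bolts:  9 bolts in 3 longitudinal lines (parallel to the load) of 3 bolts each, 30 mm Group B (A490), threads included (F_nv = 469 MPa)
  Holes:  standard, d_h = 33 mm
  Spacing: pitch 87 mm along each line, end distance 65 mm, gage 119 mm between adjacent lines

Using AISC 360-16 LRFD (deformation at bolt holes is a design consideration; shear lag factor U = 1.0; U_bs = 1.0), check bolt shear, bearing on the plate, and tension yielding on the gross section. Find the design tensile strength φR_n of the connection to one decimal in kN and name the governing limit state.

874.8 kN (gross-section yield governs)

Bolt shear: A_b = π(30)²/4 = 706.86 mm². φR_n = 0.75 × 469 × 706.86 × 9 × 1 = 2237.7 kN.
Bearing (8 mm plate, F_u = 450 MPa): end bolts L_c = 65 − 33/2 = 48.5, R_n = min(1.2×48.5×8×450, 2.4×30×8×450) = 209.52 kN/bolt; interior L_c = 87 − 33 = 54, R_n = 233.28 kN/bolt. φR_n = 0.75 × (3×209.52 + 6×233.28) = 1521.2 kN.
Tension yield (gross): A_g = 405×8 = 3240 mm². φR_n = 0.90 × 300 × 3240 = 874.8 kN.
Governing: min(2237.7, 1521.2, 874.8) = 874.8 kN → gross-section yield.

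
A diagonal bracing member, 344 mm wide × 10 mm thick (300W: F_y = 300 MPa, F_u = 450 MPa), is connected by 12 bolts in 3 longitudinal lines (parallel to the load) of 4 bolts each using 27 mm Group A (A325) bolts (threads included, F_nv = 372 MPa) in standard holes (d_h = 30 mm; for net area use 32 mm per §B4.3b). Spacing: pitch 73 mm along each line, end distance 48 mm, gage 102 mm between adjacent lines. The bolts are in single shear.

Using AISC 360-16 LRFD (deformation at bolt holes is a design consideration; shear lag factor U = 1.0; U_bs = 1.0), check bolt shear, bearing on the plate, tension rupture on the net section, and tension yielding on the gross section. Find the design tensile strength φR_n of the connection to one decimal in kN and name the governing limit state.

837.0 kN (net-section rupture governs)

Bolt shear: A_b = π(27)²/4 = 572.56 mm². φR_n = 0.75 × 372 × 572.56 × 12 × 1 = 1916.9 kN.
Bearing (10 mm plate, F_u = 450 MPa): end bolts L_c = 48 − 30/2 = 33, R_n = min(1.2×33×10×450, 2.4×27×10×450) = 178.2 kN/bolt; interior L_c = 73 − 30 = 43, R_n = 232.2 kN/bolt. φR_n = 0.75 × (3×178.2 + 9×232.2) = 1968.3 kN.
Tension rupture (net): A_n = (344 − 3×32)×10 = 2480 mm² (U = 1.0, A_e = A_n). φR_n = 0.75 × 450 × 2480 = 837.0 kN.
Tension yield (gross): A_g = 344×10 = 3440 mm². φR_n = 0.90 × 300 × 3440 = 928.8 kN.
Governing: min(1916.9, 1968.3, 837.0, 928.8) = 837.0 kN → net-section rupture.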